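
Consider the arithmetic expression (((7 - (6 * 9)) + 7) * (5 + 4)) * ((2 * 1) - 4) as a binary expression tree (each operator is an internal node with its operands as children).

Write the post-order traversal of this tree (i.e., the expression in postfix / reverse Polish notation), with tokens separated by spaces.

7 6 9 * - 7 + 5 4 + * 2 1 * 4 - *

Post-order on an expression tree gives postfix notation: for each operator, emit left operand, right operand, then the operator.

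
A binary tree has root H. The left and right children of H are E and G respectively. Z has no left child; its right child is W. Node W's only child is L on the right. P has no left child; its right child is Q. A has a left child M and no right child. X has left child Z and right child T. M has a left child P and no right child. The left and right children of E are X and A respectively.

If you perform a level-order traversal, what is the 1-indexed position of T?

7

Level-order visits nodes level by level from the root, left to right within each level.
Level 0: H
Level 1: E, G
Level 2: X, A
Level 3: Z, T, M
Level 4: W, P
Level 5: L, Q
Full level-order sequence: H, E, G, X, A, Z, T, M, W, P, L, Q.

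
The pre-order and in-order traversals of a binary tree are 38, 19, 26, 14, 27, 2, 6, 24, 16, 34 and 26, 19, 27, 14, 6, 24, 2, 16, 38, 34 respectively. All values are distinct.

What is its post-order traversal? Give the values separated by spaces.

26 27 24 6 16 2 14 19 34 38

The first element of pre-order is the root; it splits in-order into left and right subtrees.
Root 38: left subtree has 8 nodes {26, 19, 27, 14, 6, 24, 2, 16}, right has 1 {34}.
  Root 19: left subtree has 1 node {26}, right has 6 {27, 14, 6, 24, 2, 16}.
    Root 14: left subtree has 1 node {27}, right has 4 {6, 24, 2, 16}.
      Root 2: left subtree has 2 nodes {6, 24}, right has 1 {16}.
        Root 6: left subtree has 0 nodes { }, right has 1 {24}.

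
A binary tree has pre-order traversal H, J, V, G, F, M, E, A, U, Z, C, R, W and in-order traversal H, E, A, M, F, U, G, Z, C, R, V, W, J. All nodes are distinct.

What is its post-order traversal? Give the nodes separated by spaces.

The first element of pre-order is the root; it splits in-order into left and right subtrees.
Root H: left subtree has 0 nodes { }, right has 12 {E, A, M, F, U, G, Z, C, R, V, W, J}.
  Root J: left subtree has 11 nodes {E, A, M, F, U, G, Z, C, R, V, W}, right has 0 { }.
    Root V: left subtree has 9 nodes {E, A, M, F, U, G, Z, C, R}, right has 1 {W}.
      Root G: left subtree has 5 nodes {E, A, M, F, U}, right has 3 {Z, C, R}.
        Root F: left subtree has 3 nodes {E, A, M}, right has 1 {U}.
          Root M: left subtree has 2 nodes {E, A}, right has 0 { }.
            Root E: left subtree has 0 nodes { }, right has 1 {A}.
        Root Z: left subtree has 0 nodes { }, right has 2 {C, R}.
          Root C: left subtree has 0 nodes { }, right has 1 {R}.

A E M U F R C Z G W V J H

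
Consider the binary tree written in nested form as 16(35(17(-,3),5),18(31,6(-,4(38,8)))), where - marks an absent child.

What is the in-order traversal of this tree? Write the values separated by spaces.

In-order visits the left subtree, then the node, then the right subtree.
At 16: go left to 35.
  At 35: go left to 17.
    At 17: no left child.
    Visit 17.
    At 17: go right to 3.
      3 is a leaf — visit 3.
  Visit 35.
  At 35: go right to 5.
    5 is a leaf — visit 5.
Visit 16.
At 16: go right to 18.
  At 18: go left to 31.
    31 is a leaf — visit 31.
  Visit 18.
  At 18: go right to 6.
    At 6: no left child.
    Visit 6.
    At 6: go right to 4.
      At 4: go left to 38.
        38 is a leaf — visit 38.
      Visit 4.
      At 4: go right to 8.
        8 is a leaf — visit 8.

17 3 35 5 16 31 18 6 38 4 8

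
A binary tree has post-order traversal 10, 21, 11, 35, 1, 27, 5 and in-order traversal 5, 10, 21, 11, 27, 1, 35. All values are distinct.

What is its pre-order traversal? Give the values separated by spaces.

The last element of post-order is the root; it splits in-order into left and right subtrees.
Root 5: left subtree has 0 nodes { }, right has 6 {10, 21, 11, 27, 1, 35}.
  Root 27: left subtree has 3 nodes {10, 21, 11}, right has 2 {1, 35}.
    Root 11: left subtree has 2 nodes {10, 21}, right has 0 { }.
      Root 21: left subtree has 1 node {10}, right has 0 { }.
    Root 1: left subtree has 0 nodes { }, right has 1 {35}.

5 27 11 21 10 1 35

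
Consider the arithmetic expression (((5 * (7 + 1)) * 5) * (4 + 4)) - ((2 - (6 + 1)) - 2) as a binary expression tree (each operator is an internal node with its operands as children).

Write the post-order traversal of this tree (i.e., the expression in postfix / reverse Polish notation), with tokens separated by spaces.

5 7 1 + * 5 * 4 4 + * 2 6 1 + - 2 - -

Post-order on an expression tree gives postfix notation: for each operator, emit left operand, right operand, then the operator.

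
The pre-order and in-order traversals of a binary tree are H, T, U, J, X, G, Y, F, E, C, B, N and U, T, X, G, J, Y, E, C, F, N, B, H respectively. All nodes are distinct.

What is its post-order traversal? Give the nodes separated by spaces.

The first element of pre-order is the root; it splits in-order into left and right subtrees.
Root H: left subtree has 11 nodes {U, T, X, G, J, Y, E, C, F, N, B}, right has 0 { }.
  Root T: left subtree has 1 node {U}, right has 9 {X, G, J, Y, E, C, F, N, B}.
    Root J: left subtree has 2 nodes {X, G}, right has 6 {Y, E, C, F, N, B}.
      Root X: left subtree has 0 nodes { }, right has 1 {G}.
      Root Y: left subtree has 0 nodes { }, right has 5 {E, C, F, N, B}.
        Root F: left subtree has 2 nodes {E, C}, right has 2 {N, B}.
          Root E: left subtree has 0 nodes { }, right has 1 {C}.
          Root B: left subtree has 1 node {N}, right has 0 { }.

U G X C E N B F Y J T H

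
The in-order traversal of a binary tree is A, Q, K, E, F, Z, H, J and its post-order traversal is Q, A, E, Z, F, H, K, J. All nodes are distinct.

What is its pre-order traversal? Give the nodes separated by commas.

The last element of post-order is the root; it splits in-order into left and right subtrees.
Root J: left subtree has 7 nodes {A, Q, K, E, F, Z, H}, right has 0 { }.
  Root K: left subtree has 2 nodes {A, Q}, right has 4 {E, F, Z, H}.
    Root A: left subtree has 0 nodes { }, right has 1 {Q}.
    Root H: left subtree has 3 nodes {E, F, Z}, right has 0 { }.
      Root F: left subtree has 1 node {E}, right has 1 {Z}.

J, K, A, Q, H, F, E, Z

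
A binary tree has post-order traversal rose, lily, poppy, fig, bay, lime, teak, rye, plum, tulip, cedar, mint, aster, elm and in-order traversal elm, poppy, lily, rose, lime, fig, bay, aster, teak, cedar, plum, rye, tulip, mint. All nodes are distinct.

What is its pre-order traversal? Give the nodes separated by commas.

elm, aster, lime, poppy, lily, rose, bay, fig, mint, cedar, teak, tulip, plum, rye

The last element of post-order is the root; it splits in-order into left and right subtrees.
Root elm: left subtree has 0 nodes { }, right has 13 {poppy, lily, rose, lime, fig, bay, aster, teak, cedar, plum, rye, tulip, mint}.
  Root aster: left subtree has 6 nodes {poppy, lily, rose, lime, fig, bay}, right has 6 {teak, cedar, plum, rye, tulip, mint}.
    Root lime: left subtree has 3 nodes {poppy, lily, rose}, right has 2 {fig, bay}.
      Root poppy: left subtree has 0 nodes { }, right has 2 {lily, rose}.
        Root lily: left subtree has 0 nodes { }, right has 1 {rose}.
      Root bay: left subtree has 1 node {fig}, right has 0 { }.
    Root mint: left subtree has 5 nodes {teak, cedar, plum, rye, tulip}, right has 0 { }.
      Root cedar: left subtree has 1 node {teak}, right has 3 {plum, rye, tulip}.
        Root tulip: left subtree has 2 nodes {plum, rye}, right has 0 { }.
          Root plum: left subtree has 0 nodes { }, right has 1 {rye}.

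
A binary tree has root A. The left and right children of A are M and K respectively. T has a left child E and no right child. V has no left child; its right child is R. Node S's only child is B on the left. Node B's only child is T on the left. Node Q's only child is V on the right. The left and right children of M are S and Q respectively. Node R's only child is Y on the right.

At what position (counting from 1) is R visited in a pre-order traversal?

Pre-order visits the node, then its left subtree, then its right subtree.
Visit A.
At A: go left to M.
  Visit M.
  At M: go left to S.
    Visit S.
    At S: go left to B.
      Visit B.
      At B: go left to T.
        Visit T.
        At T: go left to E.
          E is a leaf — visit E.
        At T: no right child.
      At B: no right child.
    At S: no right child.
  At M: go right to Q.
    Visit Q.
    At Q: no left child.
    At Q: go right to V.
      Visit V.
      At V: no left child.
      At V: go right to R.
        Visit R.
        At R: no left child.
        At R: go right to Y.
          Y is a leaf — visit Y.
At A: go right to K.
  K is a leaf — visit K.
Full pre-order sequence: A, M, S, B, T, E, Q, V, R, Y, K.

9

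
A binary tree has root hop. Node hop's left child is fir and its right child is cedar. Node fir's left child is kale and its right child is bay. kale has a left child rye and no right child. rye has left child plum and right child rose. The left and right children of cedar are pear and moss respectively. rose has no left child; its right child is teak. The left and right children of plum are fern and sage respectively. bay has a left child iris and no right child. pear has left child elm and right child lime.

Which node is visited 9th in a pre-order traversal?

Pre-order visits the node, then its left subtree, then its right subtree.
Visit hop.
At hop: go left to fir.
  Visit fir.
  At fir: go left to kale.
    Visit kale.
    At kale: go left to rye.
      Visit rye.
      At rye: go left to plum.
        Visit plum.
        At plum: go left to fern.
          fern is a leaf — visit fern.
        At plum: go right to sage.
          sage is a leaf — visit sage.
      At rye: go right to rose.
        Visit rose.
        At rose: no left child.
        At rose: go right to teak.
          teak is a leaf — visit teak.
    At kale: no right child.
  At fir: go right to bay.
    Visit bay.
    At bay: go left to iris.
      iris is a leaf — visit iris.
    At bay: no right child.
At hop: go right to cedar.
  Visit cedar.
  At cedar: go left to pear.
    Visit pear.
    At pear: go left to elm.
      elm is a leaf — visit elm.
    At pear: go right to lime.
      lime is a leaf — visit lime.
  At cedar: go right to moss.
    moss is a leaf — visit moss.
Full pre-order sequence: hop, fir, kale, rye, plum, fern, sage, rose, teak, bay, iris, cedar, pear, elm, lime, moss.

teak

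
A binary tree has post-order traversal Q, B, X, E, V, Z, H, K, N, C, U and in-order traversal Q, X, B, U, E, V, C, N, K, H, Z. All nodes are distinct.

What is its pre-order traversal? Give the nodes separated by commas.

U, X, Q, B, C, V, E, N, K, H, Z

The last element of post-order is the root; it splits in-order into left and right subtrees.
Root U: left subtree has 3 nodes {Q, X, B}, right has 7 {E, V, C, N, K, H, Z}.
  Root X: left subtree has 1 node {Q}, right has 1 {B}.
  Root C: left subtree has 2 nodes {E, V}, right has 4 {N, K, H, Z}.
    Root V: left subtree has 1 node {E}, right has 0 { }.
    Root N: left subtree has 0 nodes { }, right has 3 {K, H, Z}.
      Root K: left subtree has 0 nodes { }, right has 2 {H, Z}.
        Root H: left subtree has 0 nodes { }, right has 1 {Z}.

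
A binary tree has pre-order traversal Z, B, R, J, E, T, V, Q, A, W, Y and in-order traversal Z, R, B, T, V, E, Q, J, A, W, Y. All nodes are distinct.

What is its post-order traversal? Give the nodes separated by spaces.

The first element of pre-order is the root; it splits in-order into left and right subtrees.
Root Z: left subtree has 0 nodes { }, right has 10 {R, B, T, V, E, Q, J, A, W, Y}.
  Root B: left subtree has 1 node {R}, right has 8 {T, V, E, Q, J, A, W, Y}.
    Root J: left subtree has 4 nodes {T, V, E, Q}, right has 3 {A, W, Y}.
      Root E: left subtree has 2 nodes {T, V}, right has 1 {Q}.
        Root T: left subtree has 0 nodes { }, right has 1 {V}.
      Root A: left subtree has 0 nodes { }, right has 2 {W, Y}.
        Root W: left subtree has 0 nodes { }, right has 1 {Y}.

R V T Q E Y W A J B Z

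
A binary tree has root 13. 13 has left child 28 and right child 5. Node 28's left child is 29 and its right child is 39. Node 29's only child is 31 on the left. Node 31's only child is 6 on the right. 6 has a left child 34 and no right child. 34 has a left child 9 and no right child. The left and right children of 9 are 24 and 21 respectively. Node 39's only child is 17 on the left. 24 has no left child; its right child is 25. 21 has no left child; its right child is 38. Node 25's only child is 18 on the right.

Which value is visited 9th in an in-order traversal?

In-order visits the left subtree, then the node, then the right subtree.
At 13: go left to 28.
  At 28: go left to 29.
    At 29: go left to 31.
      At 31: no left child.
      Visit 31.
      At 31: go right to 6.
        At 6: go left to 34.
          At 34: go left to 9.
            At 9: go left to 24.
              At 24: no left child.
              Visit 24.
              At 24: go right to 25.
                At 25: no left child.
                Visit 25.
                At 25: go right to 18.
                  18 is a leaf — visit 18.
            Visit 9.
            At 9: go right to 21.
              At 21: no left child.
              Visit 21.
              At 21: go right to 38.
                38 is a leaf — visit 38.
          Visit 34.
          At 34: no right child.
        Visit 6.
        At 6: no right child.
    Visit 29.
    At 29: no right child.
  Visit 28.
  At 28: go right to 39.
    At 39: go left to 17.
      17 is a leaf — visit 17.
    Visit 39.
    At 39: no right child.
Visit 13.
At 13: go right to 5.
  5 is a leaf — visit 5.
Full in-order sequence: 31, 24, 25, 18, 9, 21, 38, 34, 6, 29, 28, 17, 39, 13, 5.

6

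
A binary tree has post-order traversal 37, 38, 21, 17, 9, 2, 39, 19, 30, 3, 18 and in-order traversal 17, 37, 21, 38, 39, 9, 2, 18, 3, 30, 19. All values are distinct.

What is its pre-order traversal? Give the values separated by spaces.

The last element of post-order is the root; it splits in-order into left and right subtrees.
Root 18: left subtree has 7 nodes {17, 37, 21, 38, 39, 9, 2}, right has 3 {3, 30, 19}.
  Root 39: left subtree has 4 nodes {17, 37, 21, 38}, right has 2 {9, 2}.
    Root 17: left subtree has 0 nodes { }, right has 3 {37, 21, 38}.
      Root 21: left subtree has 1 node {37}, right has 1 {38}.
    Root 2: left subtree has 1 node {9}, right has 0 { }.
  Root 3: left subtree has 0 nodes { }, right has 2 {30, 19}.
    Root 30: left subtree has 0 nodes { }, right has 1 {19}.

18 39 17 21 37 38 2 9 3 30 19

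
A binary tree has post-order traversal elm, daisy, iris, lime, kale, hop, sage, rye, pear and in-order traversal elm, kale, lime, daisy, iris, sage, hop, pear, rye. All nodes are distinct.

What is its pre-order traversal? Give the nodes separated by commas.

pear, sage, kale, elm, lime, iris, daisy, hop, rye

The last element of post-order is the root; it splits in-order into left and right subtrees.
Root pear: left subtree has 7 nodes {elm, kale, lime, daisy, iris, sage, hop}, right has 1 {rye}.
  Root sage: left subtree has 5 nodes {elm, kale, lime, daisy, iris}, right has 1 {hop}.
    Root kale: left subtree has 1 node {elm}, right has 3 {lime, daisy, iris}.
      Root lime: left subtree has 0 nodes { }, right has 2 {daisy, iris}.
        Root iris: left subtree has 1 node {daisy}, right has 0 { }.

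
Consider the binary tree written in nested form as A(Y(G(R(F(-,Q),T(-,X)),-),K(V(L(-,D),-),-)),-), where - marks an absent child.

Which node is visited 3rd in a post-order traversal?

X

Post-order visits the left subtree, then the right subtree, then the node.
At A: go left to Y.
  At Y: go left to G.
    At G: go left to R.
      At R: go left to F.
        At F: no left child.
        At F: go right to Q.
          Q is a leaf — visit Q.
        Visit F.
      At R: go right to T.
        At T: no left child.
        At T: go right to X.
          X is a leaf — visit X.
        Visit T.
      Visit R.
    At G: no right child.
    Visit G.
  At Y: go right to K.
    At K: go left to V.
      At V: go left to L.
        At L: no left child.
        At L: go right to D.
          D is a leaf — visit D.
        Visit L.
      At V: no right child.
      Visit V.
    At K: no right child.
    Visit K.
  Visit Y.
At A: no right child.
Visit A.
Full post-order sequence: Q, F, X, T, R, G, D, L, V, K, Y, A.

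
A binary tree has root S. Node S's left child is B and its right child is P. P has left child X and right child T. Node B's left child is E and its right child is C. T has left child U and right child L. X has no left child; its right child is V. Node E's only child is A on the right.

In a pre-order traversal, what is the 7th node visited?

Pre-order visits the node, then its left subtree, then its right subtree.
Visit S.
At S: go left to B.
  Visit B.
  At B: go left to E.
    Visit E.
    At E: no left child.
    At E: go right to A.
      A is a leaf — visit A.
  At B: go right to C.
    C is a leaf — visit C.
At S: go right to P.
  Visit P.
  At P: go left to X.
    Visit X.
    At X: no left child.
    At X: go right to V.
      V is a leaf — visit V.
  At P: go right to T.
    Visit T.
    At T: go left to U.
      U is a leaf — visit U.
    At T: go right to L.
      L is a leaf — visit L.
Full pre-order sequence: S, B, E, A, C, P, X, V, T, U, L.

X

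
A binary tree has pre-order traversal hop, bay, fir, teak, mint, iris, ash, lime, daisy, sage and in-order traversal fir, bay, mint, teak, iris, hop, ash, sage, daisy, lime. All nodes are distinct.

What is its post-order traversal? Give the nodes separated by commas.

fir, mint, iris, teak, bay, sage, daisy, lime, ash, hop

The first element of pre-order is the root; it splits in-order into left and right subtrees.
Root hop: left subtree has 5 nodes {fir, bay, mint, teak, iris}, right has 4 {ash, sage, daisy, lime}.
  Root bay: left subtree has 1 node {fir}, right has 3 {mint, teak, iris}.
    Root teak: left subtree has 1 node {mint}, right has 1 {iris}.
  Root ash: left subtree has 0 nodes { }, right has 3 {sage, daisy, lime}.
    Root lime: left subtree has 2 nodes {sage, daisy}, right has 0 { }.
      Root daisy: left subtree has 1 node {sage}, right has 0 { }.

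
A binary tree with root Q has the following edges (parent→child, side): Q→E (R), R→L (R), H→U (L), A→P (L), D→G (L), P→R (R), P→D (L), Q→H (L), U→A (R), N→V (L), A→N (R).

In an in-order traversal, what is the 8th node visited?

In-order visits the left subtree, then the node, then the right subtree.
At Q: go left to H.
  At H: go left to U.
    At U: no left child.
    Visit U.
    At U: go right to A.
      At A: go left to P.
        At P: go left to D.
          At D: go left to G.
            G is a leaf — visit G.
          Visit D.
          At D: no right child.
        Visit P.
        At P: go right to R.
          At R: no left child.
          Visit R.
          At R: go right to L.
            L is a leaf — visit L.
      Visit A.
      At A: go right to N.
        At N: go left to V.
          V is a leaf — visit V.
        Visit N.
        At N: no right child.
  Visit H.
  At H: no right child.
Visit Q.
At Q: go right to E.
  E is a leaf — visit E.
Full in-order sequence: U, G, D, P, R, L, A, V, N, H, Q, E.

V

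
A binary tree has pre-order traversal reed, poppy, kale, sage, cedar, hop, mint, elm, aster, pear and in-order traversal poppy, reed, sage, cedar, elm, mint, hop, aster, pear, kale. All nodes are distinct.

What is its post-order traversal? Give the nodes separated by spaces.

The first element of pre-order is the root; it splits in-order into left and right subtrees.
Root reed: left subtree has 1 node {poppy}, right has 8 {sage, cedar, elm, mint, hop, aster, pear, kale}.
  Root kale: left subtree has 7 nodes {sage, cedar, elm, mint, hop, aster, pear}, right has 0 { }.
    Root sage: left subtree has 0 nodes { }, right has 6 {cedar, elm, mint, hop, aster, pear}.
      Root cedar: left subtree has 0 nodes { }, right has 5 {elm, mint, hop, aster, pear}.
        Root hop: left subtree has 2 nodes {elm, mint}, right has 2 {aster, pear}.
          Root mint: left subtree has 1 node {elm}, right has 0 { }.
          Root aster: left subtree has 0 nodes { }, right has 1 {pear}.

poppy elm mint pear aster hop cedar sage kale reed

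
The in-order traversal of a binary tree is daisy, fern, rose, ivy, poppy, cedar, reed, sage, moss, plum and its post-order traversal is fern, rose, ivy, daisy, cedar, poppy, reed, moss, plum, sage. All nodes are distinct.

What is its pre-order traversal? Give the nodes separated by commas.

sage, reed, poppy, daisy, ivy, rose, fern, cedar, plum, moss

The last element of post-order is the root; it splits in-order into left and right subtrees.
Root sage: left subtree has 7 nodes {daisy, fern, rose, ivy, poppy, cedar, reed}, right has 2 {moss, plum}.
  Root reed: left subtree has 6 nodes {daisy, fern, rose, ivy, poppy, cedar}, right has 0 { }.
    Root poppy: left subtree has 4 nodes {daisy, fern, rose, ivy}, right has 1 {cedar}.
      Root daisy: left subtree has 0 nodes { }, right has 3 {fern, rose, ivy}.
        Root ivy: left subtree has 2 nodes {fern, rose}, right has 0 { }.
          Root rose: left subtree has 1 node {fern}, right has 0 { }.
  Root plum: left subtree has 1 node {moss}, right has 0 { }.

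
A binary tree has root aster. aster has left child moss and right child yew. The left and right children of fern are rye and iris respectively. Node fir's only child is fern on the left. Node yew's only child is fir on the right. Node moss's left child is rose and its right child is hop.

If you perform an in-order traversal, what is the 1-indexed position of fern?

In-order visits the left subtree, then the node, then the right subtree.
At aster: go left to moss.
  At moss: go left to rose.
    rose is a leaf — visit rose.
  Visit moss.
  At moss: go right to hop.
    hop is a leaf — visit hop.
Visit aster.
At aster: go right to yew.
  At yew: no left child.
  Visit yew.
  At yew: go right to fir.
    At fir: go left to fern.
      At fern: go left to rye.
        rye is a leaf — visit rye.
      Visit fern.
      At fern: go right to iris.
        iris is a leaf — visit iris.
    Visit fir.
    At fir: no right child.
Full in-order sequence: rose, moss, hop, aster, yew, rye, fern, iris, fir.

7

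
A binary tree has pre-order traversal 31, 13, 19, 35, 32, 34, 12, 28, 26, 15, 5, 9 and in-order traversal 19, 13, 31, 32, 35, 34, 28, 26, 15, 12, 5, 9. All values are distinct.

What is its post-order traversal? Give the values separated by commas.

19, 13, 32, 15, 26, 28, 9, 5, 12, 34, 35, 31

The first element of pre-order is the root; it splits in-order into left and right subtrees.
Root 31: left subtree has 2 nodes {19, 13}, right has 9 {32, 35, 34, 28, 26, 15, 12, 5, 9}.
  Root 13: left subtree has 1 node {19}, right has 0 { }.
  Root 35: left subtree has 1 node {32}, right has 7 {34, 28, 26, 15, 12, 5, 9}.
    Root 34: left subtree has 0 nodes { }, right has 6 {28, 26, 15, 12, 5, 9}.
      Root 12: left subtree has 3 nodes {28, 26, 15}, right has 2 {5, 9}.
        Root 28: left subtree has 0 nodes { }, right has 2 {26, 15}.
          Root 26: left subtree has 0 nodes { }, right has 1 {15}.
        Root 5: left subtree has 0 nodes { }, right has 1 {9}.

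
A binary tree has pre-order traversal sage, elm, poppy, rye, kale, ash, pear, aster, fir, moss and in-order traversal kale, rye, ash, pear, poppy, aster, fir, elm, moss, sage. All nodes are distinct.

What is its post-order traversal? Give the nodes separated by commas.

The first element of pre-order is the root; it splits in-order into left and right subtrees.
Root sage: left subtree has 9 nodes {kale, rye, ash, pear, poppy, aster, fir, elm, moss}, right has 0 { }.
  Root elm: left subtree has 7 nodes {kale, rye, ash, pear, poppy, aster, fir}, right has 1 {moss}.
    Root poppy: left subtree has 4 nodes {kale, rye, ash, pear}, right has 2 {aster, fir}.
      Root rye: left subtree has 1 node {kale}, right has 2 {ash, pear}.
        Root ash: left subtree has 0 nodes { }, right has 1 {pear}.
      Root aster: left subtree has 0 nodes { }, right has 1 {fir}.

kale, pear, ash, rye, fir, aster, poppy, moss, elm, sage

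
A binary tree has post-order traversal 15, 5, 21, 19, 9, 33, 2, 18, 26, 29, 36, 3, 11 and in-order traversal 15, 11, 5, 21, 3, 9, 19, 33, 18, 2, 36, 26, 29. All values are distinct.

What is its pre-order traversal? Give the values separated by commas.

The last element of post-order is the root; it splits in-order into left and right subtrees.
Root 11: left subtree has 1 node {15}, right has 11 {5, 21, 3, 9, 19, 33, 18, 2, 36, 26, 29}.
  Root 3: left subtree has 2 nodes {5, 21}, right has 8 {9, 19, 33, 18, 2, 36, 26, 29}.
    Root 21: left subtree has 1 node {5}, right has 0 { }.
    Root 36: left subtree has 5 nodes {9, 19, 33, 18, 2}, right has 2 {26, 29}.
      Root 18: left subtree has 3 nodes {9, 19, 33}, right has 1 {2}.
        Root 33: left subtree has 2 nodes {9, 19}, right has 0 { }.
          Root 9: left subtree has 0 nodes { }, right has 1 {19}.
      Root 29: left subtree has 1 node {26}, right has 0 { }.

11, 15, 3, 21, 5, 36, 18, 33, 9, 19, 2, 29, 26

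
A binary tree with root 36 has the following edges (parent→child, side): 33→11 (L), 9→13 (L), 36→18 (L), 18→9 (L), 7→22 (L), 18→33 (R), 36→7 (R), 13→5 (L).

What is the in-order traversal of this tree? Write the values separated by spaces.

5 13 9 18 11 33 36 22 7

In-order visits the left subtree, then the node, then the right subtree.
At 36: go left to 18.
  At 18: go left to 9.
    At 9: go left to 13.
      At 13: go left to 5.
        5 is a leaf — visit 5.
      Visit 13.
      At 13: no right child.
    Visit 9.
    At 9: no right child.
  Visit 18.
  At 18: go right to 33.
    At 33: go left to 11.
      11 is a leaf — visit 11.
    Visit 33.
    At 33: no right child.
Visit 36.
At 36: go right to 7.
  At 7: go left to 22.
    22 is a leaf — visit 22.
  Visit 7.
  At 7: no right child.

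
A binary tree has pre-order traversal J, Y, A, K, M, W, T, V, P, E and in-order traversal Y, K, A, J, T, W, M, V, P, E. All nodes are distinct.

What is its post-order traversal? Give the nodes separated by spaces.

K A Y T W E P V M J

The first element of pre-order is the root; it splits in-order into left and right subtrees.
Root J: left subtree has 3 nodes {Y, K, A}, right has 6 {T, W, M, V, P, E}.
  Root Y: left subtree has 0 nodes { }, right has 2 {K, A}.
    Root A: left subtree has 1 node {K}, right has 0 { }.
  Root M: left subtree has 2 nodes {T, W}, right has 3 {V, P, E}.
    Root W: left subtree has 1 node {T}, right has 0 { }.
    Root V: left subtree has 0 nodes { }, right has 2 {P, E}.
      Root P: left subtree has 0 nodes { }, right has 1 {E}.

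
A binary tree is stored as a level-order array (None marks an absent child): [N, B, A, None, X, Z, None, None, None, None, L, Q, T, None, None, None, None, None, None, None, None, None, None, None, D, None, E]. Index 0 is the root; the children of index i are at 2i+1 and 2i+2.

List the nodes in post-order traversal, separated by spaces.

Post-order visits the left subtree, then the right subtree, then the node.
At N: go left to B.
  At B: no left child.
  At B: go right to X.
    At X: no left child.
    At X: go right to L.
      L is a leaf — visit L.
    Visit X.
  Visit B.
At N: go right to A.
  At A: go left to Z.
    At Z: go left to Q.
      At Q: no left child.
      At Q: go right to D.
        D is a leaf — visit D.
      Visit Q.
    At Z: go right to T.
      At T: no left child.
      At T: go right to E.
        E is a leaf — visit E.
      Visit T.
    Visit Z.
  At A: no right child.
  Visit A.
Visit N.

L X B D Q E T Z A N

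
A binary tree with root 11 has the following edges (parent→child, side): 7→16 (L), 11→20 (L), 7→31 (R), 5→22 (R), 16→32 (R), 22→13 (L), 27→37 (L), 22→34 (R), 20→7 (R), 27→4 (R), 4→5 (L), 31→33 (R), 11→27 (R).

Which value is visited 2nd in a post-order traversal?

16

Post-order visits the left subtree, then the right subtree, then the node.
At 11: go left to 20.
  At 20: no left child.
  At 20: go right to 7.
    At 7: go left to 16.
      At 16: no left child.
      At 16: go right to 32.
        32 is a leaf — visit 32.
      Visit 16.
    At 7: go right to 31.
      At 31: no left child.
      At 31: go right to 33.
        33 is a leaf — visit 33.
      Visit 31.
    Visit 7.
  Visit 20.
At 11: go right to 27.
  At 27: go left to 37.
    37 is a leaf — visit 37.
  At 27: go right to 4.
    At 4: go left to 5.
      At 5: no left child.
      At 5: go right to 22.
        At 22: go left to 13.
          13 is a leaf — visit 13.
        At 22: go right to 34.
          34 is a leaf — visit 34.
        Visit 22.
      Visit 5.
    At 4: no right child.
    Visit 4.
  Visit 27.
Visit 11.
Full post-order sequence: 32, 16, 33, 31, 7, 20, 37, 13, 34, 22, 5, 4, 27, 11.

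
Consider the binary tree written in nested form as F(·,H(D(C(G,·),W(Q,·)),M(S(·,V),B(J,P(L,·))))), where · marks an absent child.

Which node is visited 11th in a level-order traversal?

V

Level-order visits nodes level by level from the root, left to right within each level.
Level 0: F
Level 1: H
Level 2: D, M
Level 3: C, W, S, B
Level 4: G, Q, V, J, P
Level 5: L
Full level-order sequence: F, H, D, M, C, W, S, B, G, Q, V, J, P, L.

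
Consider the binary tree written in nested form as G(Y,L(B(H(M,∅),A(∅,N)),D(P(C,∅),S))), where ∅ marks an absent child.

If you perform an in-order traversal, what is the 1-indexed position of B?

In-order visits the left subtree, then the node, then the right subtree.
At G: go left to Y.
  Y is a leaf — visit Y.
Visit G.
At G: go right to L.
  At L: go left to B.
    At B: go left to H.
      At H: go left to M.
        M is a leaf — visit M.
      Visit H.
      At H: no right child.
    Visit B.
    At B: go right to A.
      At A: no left child.
      Visit A.
      At A: go right to N.
        N is a leaf — visit N.
  Visit L.
  At L: go right to D.
    At D: go left to P.
      At P: go left to C.
        C is a leaf — visit C.
      Visit P.
      At P: no right child.
    Visit D.
    At D: go right to S.
      S is a leaf — visit S.
Full in-order sequence: Y, G, M, H, B, A, N, L, C, P, D, S.

5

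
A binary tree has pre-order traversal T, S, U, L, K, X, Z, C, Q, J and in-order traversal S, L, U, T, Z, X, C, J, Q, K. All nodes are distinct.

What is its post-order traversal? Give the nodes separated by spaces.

L U S Z J Q C X K T

The first element of pre-order is the root; it splits in-order into left and right subtrees.
Root T: left subtree has 3 nodes {S, L, U}, right has 6 {Z, X, C, J, Q, K}.
  Root S: left subtree has 0 nodes { }, right has 2 {L, U}.
    Root U: left subtree has 1 node {L}, right has 0 { }.
  Root K: left subtree has 5 nodes {Z, X, C, J, Q}, right has 0 { }.
    Root X: left subtree has 1 node {Z}, right has 3 {C, J, Q}.
      Root C: left subtree has 0 nodes { }, right has 2 {J, Q}.
        Root Q: left subtree has 1 node {J}, right has 0 { }.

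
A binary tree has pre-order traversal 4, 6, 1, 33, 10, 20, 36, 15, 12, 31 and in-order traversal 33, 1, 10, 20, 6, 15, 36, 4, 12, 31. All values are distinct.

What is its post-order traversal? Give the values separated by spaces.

33 20 10 1 15 36 6 31 12 4

The first element of pre-order is the root; it splits in-order into left and right subtrees.
Root 4: left subtree has 7 nodes {33, 1, 10, 20, 6, 15, 36}, right has 2 {12, 31}.
  Root 6: left subtree has 4 nodes {33, 1, 10, 20}, right has 2 {15, 36}.
    Root 1: left subtree has 1 node {33}, right has 2 {10, 20}.
      Root 10: left subtree has 0 nodes { }, right has 1 {20}.
    Root 36: left subtree has 1 node {15}, right has 0 { }.
  Root 12: left subtree has 0 nodes { }, right has 1 {31}.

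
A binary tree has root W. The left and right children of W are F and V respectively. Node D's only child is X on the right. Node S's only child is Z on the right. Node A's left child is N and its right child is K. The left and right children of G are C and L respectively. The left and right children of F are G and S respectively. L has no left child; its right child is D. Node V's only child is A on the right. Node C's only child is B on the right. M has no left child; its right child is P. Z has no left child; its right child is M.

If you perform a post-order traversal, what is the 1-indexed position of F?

Post-order visits the left subtree, then the right subtree, then the node.
At W: go left to F.
  At F: go left to G.
    At G: go left to C.
      At C: no left child.
      At C: go right to B.
        B is a leaf — visit B.
      Visit C.
    At G: go right to L.
      At L: no left child.
      At L: go right to D.
        At D: no left child.
        At D: go right to X.
          X is a leaf — visit X.
        Visit D.
      Visit L.
    Visit G.
  At F: go right to S.
    At S: no left child.
    At S: go right to Z.
      At Z: no left child.
      At Z: go right to M.
        At M: no left child.
        At M: go right to P.
          P is a leaf — visit P.
        Visit M.
      Visit Z.
    Visit S.
  Visit F.
At W: go right to V.
  At V: no left child.
  At V: go right to A.
    At A: go left to N.
      N is a leaf — visit N.
    At A: go right to K.
      K is a leaf — visit K.
    Visit A.
  Visit V.
Visit W.
Full post-order sequence: B, C, X, D, L, G, P, M, Z, S, F, N, K, A, V, W.

11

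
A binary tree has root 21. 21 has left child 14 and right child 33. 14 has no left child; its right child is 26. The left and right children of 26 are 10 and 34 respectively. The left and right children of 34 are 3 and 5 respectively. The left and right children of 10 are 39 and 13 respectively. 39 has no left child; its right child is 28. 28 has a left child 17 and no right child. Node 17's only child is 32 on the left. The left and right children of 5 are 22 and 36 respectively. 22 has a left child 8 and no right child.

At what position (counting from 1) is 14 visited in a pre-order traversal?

2

Pre-order visits the node, then its left subtree, then its right subtree.
Visit 21.
At 21: go left to 14.
  Visit 14.
  At 14: no left child.
  At 14: go right to 26.
    Visit 26.
    At 26: go left to 10.
      Visit 10.
      At 10: go left to 39.
        Visit 39.
        At 39: no left child.
        At 39: go right to 28.
          Visit 28.
          At 28: go left to 17.
            Visit 17.
            At 17: go left to 32.
              32 is a leaf — visit 32.
            At 17: no right child.
          At 28: no right child.
      At 10: go right to 13.
        13 is a leaf — visit 13.
    At 26: go right to 34.
      Visit 34.
      At 34: go left to 3.
        3 is a leaf — visit 3.
      At 34: go right to 5.
        Visit 5.
        At 5: go left to 22.
          Visit 22.
          At 22: go left to 8.
            8 is a leaf — visit 8.
          At 22: no right child.
        At 5: go right to 36.
          36 is a leaf — visit 36.
At 21: go right to 33.
  33 is a leaf — visit 33.
Full pre-order sequence: 21, 14, 26, 10, 39, 28, 17, 32, 13, 34, 3, 5, 22, 8, 36, 33.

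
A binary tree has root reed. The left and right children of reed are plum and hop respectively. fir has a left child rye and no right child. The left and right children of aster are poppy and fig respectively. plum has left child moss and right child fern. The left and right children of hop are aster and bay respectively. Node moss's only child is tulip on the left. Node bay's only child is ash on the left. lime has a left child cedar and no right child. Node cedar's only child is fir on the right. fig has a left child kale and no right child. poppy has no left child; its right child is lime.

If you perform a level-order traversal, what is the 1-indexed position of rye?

16

Level-order visits nodes level by level from the root, left to right within each level.
Level 0: reed
Level 1: plum, hop
Level 2: moss, fern, aster, bay
Level 3: tulip, poppy, fig, ash
Level 4: lime, kale
Level 5: cedar
Level 6: fir
Level 7: rye
Full level-order sequence: reed, plum, hop, moss, fern, aster, bay, tulip, poppy, fig, ash, lime, kale, cedar, fir, rye.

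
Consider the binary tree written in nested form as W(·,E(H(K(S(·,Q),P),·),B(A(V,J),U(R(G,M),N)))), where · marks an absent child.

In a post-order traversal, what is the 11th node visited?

R

Post-order visits the left subtree, then the right subtree, then the node.
At W: no left child.
At W: go right to E.
  At E: go left to H.
    At H: go left to K.
      At K: go left to S.
        At S: no left child.
        At S: go right to Q.
          Q is a leaf — visit Q.
        Visit S.
      At K: go right to P.
        P is a leaf — visit P.
      Visit K.
    At H: no right child.
    Visit H.
  At E: go right to B.
    At B: go left to A.
      At A: go left to V.
        V is a leaf — visit V.
      At A: go right to J.
        J is a leaf — visit J.
      Visit A.
    At B: go right to U.
      At U: go left to R.
        At R: go left to G.
          G is a leaf — visit G.
        At R: go right to M.
          M is a leaf — visit M.
        Visit R.
      At U: go right to N.
        N is a leaf — visit N.
      Visit U.
    Visit B.
  Visit E.
Visit W.
Full post-order sequence: Q, S, P, K, H, V, J, A, G, M, R, N, U, B, E, W.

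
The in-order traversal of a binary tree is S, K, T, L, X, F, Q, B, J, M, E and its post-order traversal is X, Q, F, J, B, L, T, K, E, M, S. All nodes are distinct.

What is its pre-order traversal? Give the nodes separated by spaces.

S M K T L B F X Q J E

The last element of post-order is the root; it splits in-order into left and right subtrees.
Root S: left subtree has 0 nodes { }, right has 10 {K, T, L, X, F, Q, B, J, M, E}.
  Root M: left subtree has 8 nodes {K, T, L, X, F, Q, B, J}, right has 1 {E}.
    Root K: left subtree has 0 nodes { }, right has 7 {T, L, X, F, Q, B, J}.
      Root T: left subtree has 0 nodes { }, right has 6 {L, X, F, Q, B, J}.
        Root L: left subtree has 0 nodes { }, right has 5 {X, F, Q, B, J}.
          Root B: left subtree has 3 nodes {X, F, Q}, right has 1 {J}.
            Root F: left subtree has 1 node {X}, right has 1 {Q}.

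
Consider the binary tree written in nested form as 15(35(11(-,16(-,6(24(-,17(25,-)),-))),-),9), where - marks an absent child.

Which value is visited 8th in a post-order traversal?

Post-order visits the left subtree, then the right subtree, then the node.
At 15: go left to 35.
  At 35: go left to 11.
    At 11: no left child.
    At 11: go right to 16.
      At 16: no left child.
      At 16: go right to 6.
        At 6: go left to 24.
          At 24: no left child.
          At 24: go right to 17.
            At 17: go left to 25.
              25 is a leaf — visit 25.
            At 17: no right child.
            Visit 17.
          Visit 24.
        At 6: no right child.
        Visit 6.
      Visit 16.
    Visit 11.
  At 35: no right child.
  Visit 35.
At 15: go right to 9.
  9 is a leaf — visit 9.
Visit 15.
Full post-order sequence: 25, 17, 24, 6, 16, 11, 35, 9, 15.

9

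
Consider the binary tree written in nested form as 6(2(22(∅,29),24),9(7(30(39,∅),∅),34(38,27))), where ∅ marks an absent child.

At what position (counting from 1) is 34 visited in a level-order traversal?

7

Level-order visits nodes level by level from the root, left to right within each level.
Level 0: 6
Level 1: 2, 9
Level 2: 22, 24, 7, 34
Level 3: 29, 30, 38, 27
Level 4: 39
Full level-order sequence: 6, 2, 9, 22, 24, 7, 34, 29, 30, 38, 27, 39.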